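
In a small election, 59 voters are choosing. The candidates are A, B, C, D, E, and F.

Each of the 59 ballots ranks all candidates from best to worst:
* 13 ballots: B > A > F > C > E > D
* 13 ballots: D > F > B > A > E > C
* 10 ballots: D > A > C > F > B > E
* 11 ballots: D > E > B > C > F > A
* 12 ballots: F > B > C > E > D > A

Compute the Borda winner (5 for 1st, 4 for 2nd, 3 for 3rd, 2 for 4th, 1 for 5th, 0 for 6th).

B

A: 13×4 + 13×2 + 10×4 + 11×0 + 12×0 = 118
B: 13×5 + 13×3 + 10×1 + 11×3 + 12×4 = 195
C: 13×2 + 13×0 + 10×3 + 11×2 + 12×3 = 114
D: 13×0 + 13×5 + 10×5 + 11×5 + 12×1 = 182
E: 13×1 + 13×1 + 10×0 + 11×4 + 12×2 = 94
F: 13×3 + 13×4 + 10×2 + 11×1 + 12×5 = 182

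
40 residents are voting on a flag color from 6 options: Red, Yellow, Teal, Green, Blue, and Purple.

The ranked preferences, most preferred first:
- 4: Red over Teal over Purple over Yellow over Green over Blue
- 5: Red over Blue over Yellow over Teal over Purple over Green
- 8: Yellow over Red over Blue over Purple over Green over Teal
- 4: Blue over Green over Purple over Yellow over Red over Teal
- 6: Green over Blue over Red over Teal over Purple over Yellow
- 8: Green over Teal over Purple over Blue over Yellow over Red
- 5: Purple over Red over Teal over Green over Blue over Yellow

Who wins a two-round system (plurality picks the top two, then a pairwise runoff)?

Red

Round 1 first-place votes: Red 9, Yellow 8, Teal 0, Green 14, Blue 4, Purple 5. Green and Red advance.
Runoff: Green is ranked above Red on 18 ballots, Red above Green on 22.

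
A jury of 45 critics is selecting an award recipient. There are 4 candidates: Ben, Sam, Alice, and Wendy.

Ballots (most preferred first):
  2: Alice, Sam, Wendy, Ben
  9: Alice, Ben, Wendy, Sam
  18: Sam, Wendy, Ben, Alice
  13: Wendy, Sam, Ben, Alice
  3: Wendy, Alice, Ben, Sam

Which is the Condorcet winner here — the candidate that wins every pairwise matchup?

Wendy

Wendy vs Ben: 36–9
Wendy vs Sam: 25–20
Wendy vs Alice: 34–11
Wendy beats every other candidate.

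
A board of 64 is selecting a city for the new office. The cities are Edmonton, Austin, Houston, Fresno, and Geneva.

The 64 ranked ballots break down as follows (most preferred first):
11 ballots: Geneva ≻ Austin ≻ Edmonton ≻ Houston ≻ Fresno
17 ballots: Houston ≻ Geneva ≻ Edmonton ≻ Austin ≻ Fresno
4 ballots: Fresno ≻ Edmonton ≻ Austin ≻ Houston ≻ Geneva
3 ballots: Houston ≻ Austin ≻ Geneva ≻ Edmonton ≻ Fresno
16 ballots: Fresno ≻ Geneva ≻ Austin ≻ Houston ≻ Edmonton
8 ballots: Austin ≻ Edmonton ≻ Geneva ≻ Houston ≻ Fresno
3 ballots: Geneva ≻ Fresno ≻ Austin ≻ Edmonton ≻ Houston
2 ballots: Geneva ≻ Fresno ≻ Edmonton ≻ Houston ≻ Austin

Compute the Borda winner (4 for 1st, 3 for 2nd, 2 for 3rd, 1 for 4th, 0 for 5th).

Edmonton: 11×2 + 17×2 + 4×3 + 3×1 + 16×0 + 8×3 + 3×1 + 2×2 = 102
Austin: 11×3 + 17×1 + 4×2 + 3×3 + 16×2 + 8×4 + 3×2 + 2×0 = 137
Houston: 11×1 + 17×4 + 4×1 + 3×4 + 16×1 + 8×1 + 3×0 + 2×1 = 121
Fresno: 11×0 + 17×0 + 4×4 + 3×0 + 16×4 + 8×0 + 3×3 + 2×3 = 95
Geneva: 11×4 + 17×3 + 4×0 + 3×2 + 16×3 + 8×2 + 3×4 + 2×4 = 185

Geneva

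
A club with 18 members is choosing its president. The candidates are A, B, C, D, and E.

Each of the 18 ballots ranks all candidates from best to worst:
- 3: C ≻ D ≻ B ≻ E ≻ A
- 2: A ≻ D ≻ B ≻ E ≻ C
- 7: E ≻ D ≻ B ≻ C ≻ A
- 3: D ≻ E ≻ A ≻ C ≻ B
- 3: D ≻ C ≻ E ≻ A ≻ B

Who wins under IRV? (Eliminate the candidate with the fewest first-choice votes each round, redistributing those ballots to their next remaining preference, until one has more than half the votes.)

D

Round 1: A 2, B 0, C 3, D 6, E 7. B eliminated.
Round 2: A 2, C 3, D 6, E 7. A eliminated.
Round 3: C 3, D 8, E 7. C eliminated.
Round 4: D 11, E 7. D has a majority (≥10).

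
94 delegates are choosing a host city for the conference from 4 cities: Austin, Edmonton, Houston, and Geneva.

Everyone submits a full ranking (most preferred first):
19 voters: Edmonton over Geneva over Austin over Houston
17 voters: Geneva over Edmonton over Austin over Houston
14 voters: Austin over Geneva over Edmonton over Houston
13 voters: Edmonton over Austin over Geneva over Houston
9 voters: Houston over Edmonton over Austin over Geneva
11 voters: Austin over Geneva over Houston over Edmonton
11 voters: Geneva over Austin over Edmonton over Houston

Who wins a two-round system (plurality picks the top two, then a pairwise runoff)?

Geneva

Round 1 first-place votes: Austin 25, Edmonton 32, Houston 9, Geneva 28. Edmonton and Geneva advance.
Runoff: Edmonton is ranked above Geneva on 41 ballots, Geneva above Edmonton on 53.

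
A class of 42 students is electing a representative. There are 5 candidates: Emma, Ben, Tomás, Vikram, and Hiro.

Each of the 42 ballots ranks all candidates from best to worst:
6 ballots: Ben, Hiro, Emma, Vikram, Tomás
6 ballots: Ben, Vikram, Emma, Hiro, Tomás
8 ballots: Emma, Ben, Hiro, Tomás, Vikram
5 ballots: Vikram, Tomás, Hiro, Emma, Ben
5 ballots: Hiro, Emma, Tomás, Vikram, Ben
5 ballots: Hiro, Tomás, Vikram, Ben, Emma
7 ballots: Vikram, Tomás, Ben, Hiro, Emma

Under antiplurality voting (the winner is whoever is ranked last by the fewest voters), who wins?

Last-place votes: Emma 12, Ben 10, Tomás 12, Vikram 8, Hiro 0.

Hiro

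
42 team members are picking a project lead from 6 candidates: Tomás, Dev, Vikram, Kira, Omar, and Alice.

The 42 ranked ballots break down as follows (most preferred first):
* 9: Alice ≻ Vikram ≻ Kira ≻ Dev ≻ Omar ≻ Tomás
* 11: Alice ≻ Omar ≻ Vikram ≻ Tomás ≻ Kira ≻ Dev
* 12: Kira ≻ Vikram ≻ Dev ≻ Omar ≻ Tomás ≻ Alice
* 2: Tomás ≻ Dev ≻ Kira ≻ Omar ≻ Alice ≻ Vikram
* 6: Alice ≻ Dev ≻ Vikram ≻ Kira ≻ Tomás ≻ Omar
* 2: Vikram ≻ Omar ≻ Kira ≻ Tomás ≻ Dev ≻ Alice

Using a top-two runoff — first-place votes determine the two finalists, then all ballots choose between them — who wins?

Alice

Round 1 first-place votes: Tomás 2, Dev 0, Vikram 2, Kira 12, Omar 0, Alice 26. Alice and Kira advance.
Runoff: Alice is ranked above Kira on 26 ballots, Kira above Alice on 16.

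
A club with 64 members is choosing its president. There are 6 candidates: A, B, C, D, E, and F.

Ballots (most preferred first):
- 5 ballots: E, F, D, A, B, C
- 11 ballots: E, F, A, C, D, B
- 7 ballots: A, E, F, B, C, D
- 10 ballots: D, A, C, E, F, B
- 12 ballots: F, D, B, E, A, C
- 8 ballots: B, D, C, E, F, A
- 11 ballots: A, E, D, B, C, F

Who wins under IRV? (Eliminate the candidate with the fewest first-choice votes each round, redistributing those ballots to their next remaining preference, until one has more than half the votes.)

Round 1: A 18, B 8, C 0, D 10, E 16, F 12. C eliminated.
Round 2: A 18, B 8, D 10, E 16, F 12. B eliminated.
Round 3: A 18, D 18, E 16, F 12. F eliminated.
Round 4: A 18, D 30, E 16. E eliminated.
Round 5: A 29, D 35. D has a majority (≥33).

D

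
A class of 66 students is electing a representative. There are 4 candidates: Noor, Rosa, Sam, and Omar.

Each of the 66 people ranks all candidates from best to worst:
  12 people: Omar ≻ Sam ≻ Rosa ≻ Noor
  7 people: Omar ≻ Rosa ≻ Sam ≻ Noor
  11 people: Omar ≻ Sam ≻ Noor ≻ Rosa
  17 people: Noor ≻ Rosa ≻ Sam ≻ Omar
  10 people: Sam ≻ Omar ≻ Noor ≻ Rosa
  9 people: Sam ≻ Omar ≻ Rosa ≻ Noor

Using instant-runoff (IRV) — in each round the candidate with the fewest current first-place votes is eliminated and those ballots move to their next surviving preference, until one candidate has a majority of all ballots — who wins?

Sam

Round 1: Noor 17, Rosa 0, Sam 19, Omar 30. Rosa eliminated.
Round 2: Noor 17, Sam 19, Omar 30. Noor eliminated.
Round 3: Sam 36, Omar 30. Sam has a majority (≥34).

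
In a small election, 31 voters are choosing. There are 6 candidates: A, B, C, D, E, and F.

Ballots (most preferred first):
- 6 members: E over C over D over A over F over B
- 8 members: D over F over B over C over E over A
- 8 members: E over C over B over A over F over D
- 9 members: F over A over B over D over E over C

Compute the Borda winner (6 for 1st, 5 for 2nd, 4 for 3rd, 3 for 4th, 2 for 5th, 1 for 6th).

F

A: 6×3 + 8×1 + 8×3 + 9×5 = 95
B: 6×1 + 8×4 + 8×4 + 9×4 = 106
C: 6×5 + 8×3 + 8×5 + 9×1 = 103
D: 6×4 + 8×6 + 8×1 + 9×3 = 107
E: 6×6 + 8×2 + 8×6 + 9×2 = 118
F: 6×2 + 8×5 + 8×2 + 9×6 = 122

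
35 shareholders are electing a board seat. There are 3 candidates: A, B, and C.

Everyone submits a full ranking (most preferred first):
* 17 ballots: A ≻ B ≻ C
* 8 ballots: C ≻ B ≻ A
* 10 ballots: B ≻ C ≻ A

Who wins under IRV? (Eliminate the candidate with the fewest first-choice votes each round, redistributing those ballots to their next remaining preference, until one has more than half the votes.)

B

Round 1: A 17, B 10, C 8. C eliminated.
Round 2: A 17, B 18. B has a majority (≥18).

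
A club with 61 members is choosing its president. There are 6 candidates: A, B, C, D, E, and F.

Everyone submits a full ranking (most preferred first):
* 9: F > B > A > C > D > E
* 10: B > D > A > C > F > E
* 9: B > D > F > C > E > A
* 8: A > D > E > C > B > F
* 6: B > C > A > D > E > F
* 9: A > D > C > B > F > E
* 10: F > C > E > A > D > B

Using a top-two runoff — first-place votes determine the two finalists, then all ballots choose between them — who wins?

Round 1 first-place votes: A 17, B 25, C 0, D 0, E 0, F 19. B and F advance.
Runoff: B is ranked above F on 42 ballots, F above B on 19.

B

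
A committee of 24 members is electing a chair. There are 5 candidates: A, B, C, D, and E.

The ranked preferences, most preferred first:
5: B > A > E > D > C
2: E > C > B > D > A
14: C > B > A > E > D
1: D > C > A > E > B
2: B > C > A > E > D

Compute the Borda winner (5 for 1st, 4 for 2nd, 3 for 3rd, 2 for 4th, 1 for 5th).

A: 5×4 + 2×1 + 14×3 + 1×3 + 2×3 = 73
B: 5×5 + 2×3 + 14×4 + 1×1 + 2×5 = 98
C: 5×1 + 2×4 + 14×5 + 1×4 + 2×4 = 95
D: 5×2 + 2×2 + 14×1 + 1×5 + 2×1 = 35
E: 5×3 + 2×5 + 14×2 + 1×2 + 2×2 = 59

B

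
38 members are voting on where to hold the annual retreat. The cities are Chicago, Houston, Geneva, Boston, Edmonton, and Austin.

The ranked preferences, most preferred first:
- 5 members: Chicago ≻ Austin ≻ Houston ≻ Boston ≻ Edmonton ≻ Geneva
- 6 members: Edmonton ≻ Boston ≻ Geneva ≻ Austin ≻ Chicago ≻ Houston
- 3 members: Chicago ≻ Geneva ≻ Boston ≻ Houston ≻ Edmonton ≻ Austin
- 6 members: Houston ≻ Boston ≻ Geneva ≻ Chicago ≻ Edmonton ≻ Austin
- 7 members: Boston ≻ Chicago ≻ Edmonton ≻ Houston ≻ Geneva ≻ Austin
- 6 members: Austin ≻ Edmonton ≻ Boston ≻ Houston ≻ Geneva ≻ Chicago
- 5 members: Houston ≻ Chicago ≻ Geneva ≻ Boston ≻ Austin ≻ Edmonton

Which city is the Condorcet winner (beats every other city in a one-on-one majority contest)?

Boston

Boston vs Chicago: 25–13
Boston vs Houston: 22–16
Boston vs Geneva: 30–8
Boston vs Edmonton: 26–12
Boston vs Austin: 27–11
Boston beats every other city.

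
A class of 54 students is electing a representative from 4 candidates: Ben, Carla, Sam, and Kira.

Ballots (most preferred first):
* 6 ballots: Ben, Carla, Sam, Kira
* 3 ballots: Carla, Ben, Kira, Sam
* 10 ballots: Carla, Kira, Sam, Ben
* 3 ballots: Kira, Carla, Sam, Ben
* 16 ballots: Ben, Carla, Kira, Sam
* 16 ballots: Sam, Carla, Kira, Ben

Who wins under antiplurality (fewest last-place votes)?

Last-place votes: Ben 29, Carla 0, Sam 19, Kira 6.

Carla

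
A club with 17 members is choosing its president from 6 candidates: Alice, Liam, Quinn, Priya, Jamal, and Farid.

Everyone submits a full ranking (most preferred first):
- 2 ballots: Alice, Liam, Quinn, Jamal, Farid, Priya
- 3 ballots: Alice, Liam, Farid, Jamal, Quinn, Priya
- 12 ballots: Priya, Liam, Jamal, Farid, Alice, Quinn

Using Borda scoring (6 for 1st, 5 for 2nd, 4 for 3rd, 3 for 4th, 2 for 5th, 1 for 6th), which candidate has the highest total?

Alice: 2×6 + 3×6 + 12×2 = 54
Liam: 2×5 + 3×5 + 12×5 = 85
Quinn: 2×4 + 3×2 + 12×1 = 26
Priya: 2×1 + 3×1 + 12×6 = 77
Jamal: 2×3 + 3×3 + 12×4 = 63
Farid: 2×2 + 3×4 + 12×3 = 52

Liam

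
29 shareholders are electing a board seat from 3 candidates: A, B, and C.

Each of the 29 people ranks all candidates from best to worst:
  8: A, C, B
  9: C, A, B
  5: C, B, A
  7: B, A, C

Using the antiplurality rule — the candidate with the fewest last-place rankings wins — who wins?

A

Last-place votes: A 5, B 17, C 7.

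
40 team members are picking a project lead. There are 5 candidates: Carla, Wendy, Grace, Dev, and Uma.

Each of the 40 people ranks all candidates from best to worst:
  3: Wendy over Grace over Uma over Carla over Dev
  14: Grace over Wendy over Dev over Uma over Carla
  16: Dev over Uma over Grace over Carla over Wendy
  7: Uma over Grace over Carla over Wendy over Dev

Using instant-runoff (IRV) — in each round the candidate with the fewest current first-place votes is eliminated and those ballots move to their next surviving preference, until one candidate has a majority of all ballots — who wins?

Grace

Round 1: Carla 0, Wendy 3, Grace 14, Dev 16, Uma 7. Carla eliminated.
Round 2: Wendy 3, Grace 14, Dev 16, Uma 7. Wendy eliminated.
Round 3: Grace 17, Dev 16, Uma 7. Uma eliminated.
Round 4: Grace 24, Dev 16. Grace has a majority (≥21).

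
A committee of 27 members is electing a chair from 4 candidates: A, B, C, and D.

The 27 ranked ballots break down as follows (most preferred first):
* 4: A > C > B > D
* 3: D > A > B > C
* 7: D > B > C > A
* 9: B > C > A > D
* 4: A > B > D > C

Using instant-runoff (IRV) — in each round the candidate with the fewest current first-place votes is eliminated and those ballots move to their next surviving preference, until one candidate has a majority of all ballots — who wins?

Round 1: A 8, B 9, C 0, D 10. C eliminated.
Round 2: A 8, B 9, D 10. A eliminated.
Round 3: B 17, D 10. B has a majority (≥14).

B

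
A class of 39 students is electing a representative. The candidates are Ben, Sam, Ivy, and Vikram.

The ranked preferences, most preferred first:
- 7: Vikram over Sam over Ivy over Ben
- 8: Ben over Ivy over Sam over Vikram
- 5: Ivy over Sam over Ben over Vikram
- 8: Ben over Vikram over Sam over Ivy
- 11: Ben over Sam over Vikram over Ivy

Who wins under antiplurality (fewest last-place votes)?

Sam

Last-place votes: Ben 7, Sam 0, Ivy 19, Vikram 13.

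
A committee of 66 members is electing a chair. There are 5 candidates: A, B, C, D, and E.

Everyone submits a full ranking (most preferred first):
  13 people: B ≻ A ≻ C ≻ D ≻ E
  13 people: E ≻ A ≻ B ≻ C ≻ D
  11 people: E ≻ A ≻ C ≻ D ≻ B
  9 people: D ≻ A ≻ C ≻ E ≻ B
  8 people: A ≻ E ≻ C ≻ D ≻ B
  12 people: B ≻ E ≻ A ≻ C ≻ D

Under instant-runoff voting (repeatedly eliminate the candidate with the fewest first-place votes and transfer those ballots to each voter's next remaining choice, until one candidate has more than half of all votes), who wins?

E

Round 1: A 8, B 25, C 0, D 9, E 24. C eliminated.
Round 2: A 8, B 25, D 9, E 24. A eliminated.
Round 3: B 25, D 9, E 32. D eliminated.
Round 4: B 25, E 41. E has a majority (≥34).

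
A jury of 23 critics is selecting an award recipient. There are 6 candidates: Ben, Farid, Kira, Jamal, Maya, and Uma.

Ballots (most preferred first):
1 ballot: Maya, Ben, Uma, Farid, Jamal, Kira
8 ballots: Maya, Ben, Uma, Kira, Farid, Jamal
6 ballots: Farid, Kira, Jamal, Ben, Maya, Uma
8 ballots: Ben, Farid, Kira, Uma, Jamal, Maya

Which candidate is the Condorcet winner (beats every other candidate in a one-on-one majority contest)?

Ben

Ben vs Farid: 17–6
Ben vs Kira: 17–6
Ben vs Jamal: 17–6
Ben vs Maya: 14–9
Ben vs Uma: 23–0
Ben beats every other candidate.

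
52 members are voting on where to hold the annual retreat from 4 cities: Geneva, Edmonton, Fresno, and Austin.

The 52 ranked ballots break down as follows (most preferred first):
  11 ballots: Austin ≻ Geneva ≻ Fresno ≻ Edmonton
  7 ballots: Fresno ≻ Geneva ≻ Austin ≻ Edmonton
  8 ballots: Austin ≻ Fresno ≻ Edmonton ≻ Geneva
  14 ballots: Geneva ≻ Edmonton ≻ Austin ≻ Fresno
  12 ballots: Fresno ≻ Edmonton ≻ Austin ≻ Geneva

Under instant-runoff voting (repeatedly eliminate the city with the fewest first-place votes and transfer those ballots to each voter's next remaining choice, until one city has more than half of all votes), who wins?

Austin

Round 1: Geneva 14, Edmonton 0, Fresno 19, Austin 19. Edmonton eliminated.
Round 2: Geneva 14, Fresno 19, Austin 19. Geneva eliminated.
Round 3: Fresno 19, Austin 33. Austin has a majority (≥27).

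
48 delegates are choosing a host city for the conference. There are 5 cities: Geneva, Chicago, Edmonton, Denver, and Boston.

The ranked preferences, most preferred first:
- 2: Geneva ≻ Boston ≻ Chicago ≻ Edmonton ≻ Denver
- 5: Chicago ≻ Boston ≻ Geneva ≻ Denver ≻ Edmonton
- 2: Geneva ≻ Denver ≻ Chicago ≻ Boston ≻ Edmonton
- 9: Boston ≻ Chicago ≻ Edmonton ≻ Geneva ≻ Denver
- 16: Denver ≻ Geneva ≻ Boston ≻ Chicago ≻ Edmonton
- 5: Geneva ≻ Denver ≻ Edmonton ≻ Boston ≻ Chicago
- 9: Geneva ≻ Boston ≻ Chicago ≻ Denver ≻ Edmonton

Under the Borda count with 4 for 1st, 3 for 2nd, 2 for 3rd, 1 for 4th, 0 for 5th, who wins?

Geneva: 2×4 + 5×2 + 2×4 + 9×1 + 16×3 + 5×4 + 9×4 = 139
Chicago: 2×2 + 5×4 + 2×2 + 9×3 + 16×1 + 5×0 + 9×2 = 89
Edmonton: 2×1 + 5×0 + 2×0 + 9×2 + 16×0 + 5×2 + 9×0 = 30
Denver: 2×0 + 5×1 + 2×3 + 9×0 + 16×4 + 5×3 + 9×1 = 99
Boston: 2×3 + 5×3 + 2×1 + 9×4 + 16×2 + 5×1 + 9×3 = 123

Geneva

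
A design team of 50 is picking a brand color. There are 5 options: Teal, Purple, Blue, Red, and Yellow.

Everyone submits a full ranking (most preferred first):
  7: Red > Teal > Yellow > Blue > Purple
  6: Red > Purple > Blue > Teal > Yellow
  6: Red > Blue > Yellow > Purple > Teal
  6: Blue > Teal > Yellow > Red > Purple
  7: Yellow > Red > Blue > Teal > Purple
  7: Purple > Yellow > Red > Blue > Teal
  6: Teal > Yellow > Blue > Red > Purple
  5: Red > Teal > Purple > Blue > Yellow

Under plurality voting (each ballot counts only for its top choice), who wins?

First-place votes: Teal 6, Purple 7, Blue 6, Red 24, Yellow 7.

Red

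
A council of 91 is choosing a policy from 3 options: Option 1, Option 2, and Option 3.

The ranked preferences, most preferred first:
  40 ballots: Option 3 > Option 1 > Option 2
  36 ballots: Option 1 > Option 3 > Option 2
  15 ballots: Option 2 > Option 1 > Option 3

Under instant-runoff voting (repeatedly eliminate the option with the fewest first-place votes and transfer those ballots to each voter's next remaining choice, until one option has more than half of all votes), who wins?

Round 1: Option 1 36, Option 2 15, Option 3 40. Option 2 eliminated.
Round 2: Option 1 51, Option 3 40. Option 1 has a majority (≥46).

Option 1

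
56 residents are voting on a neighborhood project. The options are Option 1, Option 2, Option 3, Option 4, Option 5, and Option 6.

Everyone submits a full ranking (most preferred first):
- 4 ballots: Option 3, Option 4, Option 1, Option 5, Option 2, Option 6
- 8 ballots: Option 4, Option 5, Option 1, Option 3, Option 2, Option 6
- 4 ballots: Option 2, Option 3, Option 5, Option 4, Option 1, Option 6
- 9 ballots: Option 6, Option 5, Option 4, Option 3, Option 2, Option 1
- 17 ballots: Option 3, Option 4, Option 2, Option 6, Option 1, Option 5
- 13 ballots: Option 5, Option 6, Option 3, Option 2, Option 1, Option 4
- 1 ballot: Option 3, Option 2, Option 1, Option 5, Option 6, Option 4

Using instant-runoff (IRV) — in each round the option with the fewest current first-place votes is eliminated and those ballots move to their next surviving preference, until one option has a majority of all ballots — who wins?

Option 5

Round 1: Option 1 0, Option 2 4, Option 3 22, Option 4 8, Option 5 13, Option 6 9. Option 1 eliminated.
Round 2: Option 2 4, Option 3 22, Option 4 8, Option 5 13, Option 6 9. Option 2 eliminated.
Round 3: Option 3 26, Option 4 8, Option 5 13, Option 6 9. Option 4 eliminated.
Round 4: Option 3 26, Option 5 21, Option 6 9. Option 6 eliminated.
Round 5: Option 3 26, Option 5 30. Option 5 has a majority (≥29).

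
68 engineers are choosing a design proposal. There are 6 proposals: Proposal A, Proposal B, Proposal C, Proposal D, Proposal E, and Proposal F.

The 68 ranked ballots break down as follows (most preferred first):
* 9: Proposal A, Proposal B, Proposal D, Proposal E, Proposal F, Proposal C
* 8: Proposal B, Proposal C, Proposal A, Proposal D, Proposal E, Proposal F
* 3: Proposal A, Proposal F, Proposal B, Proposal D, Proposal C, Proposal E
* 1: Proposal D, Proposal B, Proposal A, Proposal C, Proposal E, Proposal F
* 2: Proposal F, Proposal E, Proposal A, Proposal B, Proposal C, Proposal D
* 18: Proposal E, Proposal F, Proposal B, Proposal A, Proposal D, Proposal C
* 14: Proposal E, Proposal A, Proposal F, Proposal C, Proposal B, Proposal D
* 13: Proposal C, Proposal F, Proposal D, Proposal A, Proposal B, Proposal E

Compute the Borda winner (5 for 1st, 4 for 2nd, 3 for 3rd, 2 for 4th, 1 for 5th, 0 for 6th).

Proposal A: 9×5 + 8×3 + 3×5 + 1×3 + 2×3 + 18×2 + 14×4 + 13×2 = 211
Proposal B: 9×4 + 8×5 + 3×3 + 1×4 + 2×2 + 18×3 + 14×1 + 13×1 = 174
Proposal C: 9×0 + 8×4 + 3×1 + 1×2 + 2×1 + 18×0 + 14×2 + 13×5 = 132
Proposal D: 9×3 + 8×2 + 3×2 + 1×5 + 2×0 + 18×1 + 14×0 + 13×3 = 111
Proposal E: 9×2 + 8×1 + 3×0 + 1×1 + 2×4 + 18×5 + 14×5 + 13×0 = 195
Proposal F: 9×1 + 8×0 + 3×4 + 1×0 + 2×5 + 18×4 + 14×3 + 13×4 = 197

Proposal A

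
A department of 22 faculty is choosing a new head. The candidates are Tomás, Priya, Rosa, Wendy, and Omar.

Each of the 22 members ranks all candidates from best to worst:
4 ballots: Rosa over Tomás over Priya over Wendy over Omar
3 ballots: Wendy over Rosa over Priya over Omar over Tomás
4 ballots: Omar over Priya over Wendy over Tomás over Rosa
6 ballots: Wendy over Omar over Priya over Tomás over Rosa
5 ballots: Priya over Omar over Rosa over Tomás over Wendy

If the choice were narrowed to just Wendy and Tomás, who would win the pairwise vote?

Wendy

Wendy is ranked above Tomás on 13 ballots; Tomás above Wendy on 9.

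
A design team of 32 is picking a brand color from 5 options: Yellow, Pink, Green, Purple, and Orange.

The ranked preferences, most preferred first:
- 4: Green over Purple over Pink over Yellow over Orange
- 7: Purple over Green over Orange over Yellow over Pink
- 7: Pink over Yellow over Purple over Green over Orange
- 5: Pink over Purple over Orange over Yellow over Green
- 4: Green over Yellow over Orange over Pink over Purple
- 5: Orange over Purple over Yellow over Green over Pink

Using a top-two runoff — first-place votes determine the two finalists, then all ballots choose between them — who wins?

Round 1 first-place votes: Yellow 0, Pink 12, Green 8, Purple 7, Orange 5. Pink and Green advance.
Runoff: Pink is ranked above Green on 12 ballots, Green above Pink on 20.

Green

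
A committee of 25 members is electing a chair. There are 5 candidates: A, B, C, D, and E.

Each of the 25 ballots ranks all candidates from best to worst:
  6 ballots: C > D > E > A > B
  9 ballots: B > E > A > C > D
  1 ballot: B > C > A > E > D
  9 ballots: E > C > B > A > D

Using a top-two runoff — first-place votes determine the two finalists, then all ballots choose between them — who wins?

E

Round 1 first-place votes: A 0, B 10, C 6, D 0, E 9. B and E advance.
Runoff: B is ranked above E on 10 ballots, E above B on 15.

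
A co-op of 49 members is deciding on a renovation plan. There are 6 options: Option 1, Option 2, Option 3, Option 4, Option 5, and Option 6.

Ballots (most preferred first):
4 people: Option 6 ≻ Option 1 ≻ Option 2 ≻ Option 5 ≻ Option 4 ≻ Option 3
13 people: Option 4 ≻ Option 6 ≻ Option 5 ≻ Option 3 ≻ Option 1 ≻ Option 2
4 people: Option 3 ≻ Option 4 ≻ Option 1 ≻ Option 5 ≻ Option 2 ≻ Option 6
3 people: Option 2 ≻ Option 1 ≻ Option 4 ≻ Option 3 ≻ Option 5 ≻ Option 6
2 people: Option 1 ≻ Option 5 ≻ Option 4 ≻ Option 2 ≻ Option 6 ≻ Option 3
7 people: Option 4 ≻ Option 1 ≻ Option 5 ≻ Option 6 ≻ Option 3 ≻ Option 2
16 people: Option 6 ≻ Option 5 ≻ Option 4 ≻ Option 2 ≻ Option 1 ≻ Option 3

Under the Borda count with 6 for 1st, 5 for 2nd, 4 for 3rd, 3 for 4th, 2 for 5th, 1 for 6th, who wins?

Option 4

Option 1: 4×5 + 13×2 + 4×4 + 3×5 + 2×6 + 7×5 + 16×2 = 156
Option 2: 4×4 + 13×1 + 4×2 + 3×6 + 2×3 + 7×1 + 16×3 = 116
Option 3: 4×1 + 13×3 + 4×6 + 3×3 + 2×1 + 7×2 + 16×1 = 108
Option 4: 4×2 + 13×6 + 4×5 + 3×4 + 2×4 + 7×6 + 16×4 = 232
Option 5: 4×3 + 13×4 + 4×3 + 3×2 + 2×5 + 7×4 + 16×5 = 200
Option 6: 4×6 + 13×5 + 4×1 + 3×1 + 2×2 + 7×3 + 16×6 = 217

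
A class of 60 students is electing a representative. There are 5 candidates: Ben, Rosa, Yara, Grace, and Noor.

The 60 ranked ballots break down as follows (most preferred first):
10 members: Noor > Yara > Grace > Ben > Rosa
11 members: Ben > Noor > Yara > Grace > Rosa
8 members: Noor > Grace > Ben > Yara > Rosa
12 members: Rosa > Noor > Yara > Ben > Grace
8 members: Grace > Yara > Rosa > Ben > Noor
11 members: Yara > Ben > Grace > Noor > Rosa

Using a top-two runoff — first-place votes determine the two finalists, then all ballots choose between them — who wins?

Noor

Round 1 first-place votes: Ben 11, Rosa 12, Yara 11, Grace 8, Noor 18. Noor and Rosa advance.
Runoff: Noor is ranked above Rosa on 40 ballots, Rosa above Noor on 20.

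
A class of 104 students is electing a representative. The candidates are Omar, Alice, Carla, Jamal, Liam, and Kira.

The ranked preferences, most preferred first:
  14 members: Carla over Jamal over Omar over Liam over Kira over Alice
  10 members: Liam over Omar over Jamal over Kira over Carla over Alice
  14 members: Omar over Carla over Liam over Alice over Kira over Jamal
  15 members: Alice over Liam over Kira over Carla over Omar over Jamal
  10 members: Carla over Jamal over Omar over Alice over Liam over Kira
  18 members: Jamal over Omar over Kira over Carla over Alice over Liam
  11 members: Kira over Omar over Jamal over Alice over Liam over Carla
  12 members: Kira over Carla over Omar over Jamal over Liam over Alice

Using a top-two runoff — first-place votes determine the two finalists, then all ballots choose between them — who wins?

Round 1 first-place votes: Omar 14, Alice 15, Carla 24, Jamal 18, Liam 10, Kira 23. Carla and Kira advance.
Runoff: Carla is ranked above Kira on 38 ballots, Kira above Carla on 66.

Kira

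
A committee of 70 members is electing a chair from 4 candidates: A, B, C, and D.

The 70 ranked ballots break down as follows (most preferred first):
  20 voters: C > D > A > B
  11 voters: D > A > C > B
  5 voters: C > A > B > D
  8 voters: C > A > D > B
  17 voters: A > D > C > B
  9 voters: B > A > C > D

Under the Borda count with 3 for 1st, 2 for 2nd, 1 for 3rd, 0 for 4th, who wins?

A: 20×1 + 11×2 + 5×2 + 8×2 + 17×3 + 9×2 = 137
B: 20×0 + 11×0 + 5×1 + 8×0 + 17×0 + 9×3 = 32
C: 20×3 + 11×1 + 5×3 + 8×3 + 17×1 + 9×1 = 136
D: 20×2 + 11×3 + 5×0 + 8×1 + 17×2 + 9×0 = 115

A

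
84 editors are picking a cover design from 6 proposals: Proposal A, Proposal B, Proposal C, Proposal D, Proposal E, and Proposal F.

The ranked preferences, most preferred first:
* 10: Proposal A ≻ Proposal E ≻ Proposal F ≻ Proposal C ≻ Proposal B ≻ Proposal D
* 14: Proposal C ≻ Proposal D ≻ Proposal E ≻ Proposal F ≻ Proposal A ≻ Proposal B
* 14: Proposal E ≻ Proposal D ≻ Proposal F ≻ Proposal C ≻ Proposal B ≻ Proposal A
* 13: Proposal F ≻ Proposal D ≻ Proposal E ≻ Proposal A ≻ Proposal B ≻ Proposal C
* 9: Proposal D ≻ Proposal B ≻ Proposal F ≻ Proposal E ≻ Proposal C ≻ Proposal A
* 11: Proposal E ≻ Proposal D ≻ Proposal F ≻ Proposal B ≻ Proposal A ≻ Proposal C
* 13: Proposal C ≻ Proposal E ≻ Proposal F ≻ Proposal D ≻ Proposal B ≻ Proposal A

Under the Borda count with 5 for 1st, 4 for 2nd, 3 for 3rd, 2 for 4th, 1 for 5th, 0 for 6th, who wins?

Proposal E

Proposal A: 10×5 + 14×1 + 14×0 + 13×2 + 9×0 + 11×1 + 13×0 = 101
Proposal B: 10×1 + 14×0 + 14×1 + 13×1 + 9×4 + 11×2 + 13×1 = 108
Proposal C: 10×2 + 14×5 + 14×2 + 13×0 + 9×1 + 11×0 + 13×5 = 192
Proposal D: 10×0 + 14×4 + 14×4 + 13×4 + 9×5 + 11×4 + 13×2 = 279
Proposal E: 10×4 + 14×3 + 14×5 + 13×3 + 9×2 + 11×5 + 13×4 = 316
Proposal F: 10×3 + 14×2 + 14×3 + 13×5 + 9×3 + 11×3 + 13×3 = 264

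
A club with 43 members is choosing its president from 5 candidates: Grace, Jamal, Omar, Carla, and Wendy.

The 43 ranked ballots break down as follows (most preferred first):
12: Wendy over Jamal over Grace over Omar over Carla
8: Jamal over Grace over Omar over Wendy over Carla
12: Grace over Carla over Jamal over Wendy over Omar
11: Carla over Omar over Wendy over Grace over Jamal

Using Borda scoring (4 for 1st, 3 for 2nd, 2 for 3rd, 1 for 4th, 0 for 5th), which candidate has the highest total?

Grace

Grace: 12×2 + 8×3 + 12×4 + 11×1 = 107
Jamal: 12×3 + 8×4 + 12×2 + 11×0 = 92
Omar: 12×1 + 8×2 + 12×0 + 11×3 = 61
Carla: 12×0 + 8×0 + 12×3 + 11×4 = 80
Wendy: 12×4 + 8×1 + 12×1 + 11×2 = 90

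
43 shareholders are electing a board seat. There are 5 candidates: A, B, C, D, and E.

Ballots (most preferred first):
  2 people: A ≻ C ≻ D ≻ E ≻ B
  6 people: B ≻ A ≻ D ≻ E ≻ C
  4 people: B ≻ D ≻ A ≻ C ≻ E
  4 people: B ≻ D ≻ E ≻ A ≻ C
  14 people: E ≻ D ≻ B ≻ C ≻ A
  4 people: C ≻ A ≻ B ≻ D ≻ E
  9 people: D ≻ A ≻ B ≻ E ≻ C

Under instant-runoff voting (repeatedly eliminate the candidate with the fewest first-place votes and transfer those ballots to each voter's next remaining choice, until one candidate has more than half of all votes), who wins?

Round 1: A 2, B 14, C 4, D 9, E 14. A eliminated.
Round 2: B 14, C 6, D 9, E 14. C eliminated.
Round 3: B 18, D 11, E 14. D eliminated.
Round 4: B 27, E 16. B has a majority (≥22).

B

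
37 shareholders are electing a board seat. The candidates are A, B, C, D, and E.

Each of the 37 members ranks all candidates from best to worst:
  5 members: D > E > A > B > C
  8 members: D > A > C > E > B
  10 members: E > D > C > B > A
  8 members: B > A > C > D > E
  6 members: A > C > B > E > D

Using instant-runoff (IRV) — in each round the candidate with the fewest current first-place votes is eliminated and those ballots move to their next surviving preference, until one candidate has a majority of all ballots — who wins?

D

Round 1: A 6, B 8, C 0, D 13, E 10. C eliminated.
Round 2: A 6, B 8, D 13, E 10. A eliminated.
Round 3: B 14, D 13, E 10. E eliminated.
Round 4: B 14, D 23. D has a majority (≥19).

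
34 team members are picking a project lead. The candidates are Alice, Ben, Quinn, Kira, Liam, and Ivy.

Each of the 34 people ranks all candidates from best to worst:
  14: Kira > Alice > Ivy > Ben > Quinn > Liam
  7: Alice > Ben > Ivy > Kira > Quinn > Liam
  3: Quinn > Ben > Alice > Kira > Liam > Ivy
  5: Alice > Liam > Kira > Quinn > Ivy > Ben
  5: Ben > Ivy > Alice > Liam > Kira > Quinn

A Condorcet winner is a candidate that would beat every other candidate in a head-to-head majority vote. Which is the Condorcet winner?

Alice vs Ben: 26–8
Alice vs Quinn: 31–3
Alice vs Kira: 20–14
Alice vs Liam: 34–0
Alice vs Ivy: 29–5
Alice beats every other candidate.

Alice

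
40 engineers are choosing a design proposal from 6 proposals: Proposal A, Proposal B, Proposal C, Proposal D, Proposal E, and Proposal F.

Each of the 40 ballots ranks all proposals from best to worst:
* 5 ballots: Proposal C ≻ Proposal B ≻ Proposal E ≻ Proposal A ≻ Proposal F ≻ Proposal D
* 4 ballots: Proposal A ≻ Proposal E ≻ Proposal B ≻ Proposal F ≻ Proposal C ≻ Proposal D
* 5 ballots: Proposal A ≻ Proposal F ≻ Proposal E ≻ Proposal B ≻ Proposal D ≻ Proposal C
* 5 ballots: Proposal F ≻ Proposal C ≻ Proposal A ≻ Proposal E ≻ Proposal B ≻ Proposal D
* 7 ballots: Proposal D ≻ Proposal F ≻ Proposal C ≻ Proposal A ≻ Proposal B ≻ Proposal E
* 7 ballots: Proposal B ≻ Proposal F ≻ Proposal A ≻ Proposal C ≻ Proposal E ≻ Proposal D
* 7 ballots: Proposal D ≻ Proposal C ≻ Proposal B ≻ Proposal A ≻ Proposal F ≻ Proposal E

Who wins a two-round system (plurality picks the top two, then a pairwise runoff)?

Proposal A

Round 1 first-place votes: Proposal A 9, Proposal B 7, Proposal C 5, Proposal D 14, Proposal E 0, Proposal F 5. Proposal D and Proposal A advance.
Runoff: Proposal D is ranked above Proposal A on 14 ballots, Proposal A above Proposal D on 26.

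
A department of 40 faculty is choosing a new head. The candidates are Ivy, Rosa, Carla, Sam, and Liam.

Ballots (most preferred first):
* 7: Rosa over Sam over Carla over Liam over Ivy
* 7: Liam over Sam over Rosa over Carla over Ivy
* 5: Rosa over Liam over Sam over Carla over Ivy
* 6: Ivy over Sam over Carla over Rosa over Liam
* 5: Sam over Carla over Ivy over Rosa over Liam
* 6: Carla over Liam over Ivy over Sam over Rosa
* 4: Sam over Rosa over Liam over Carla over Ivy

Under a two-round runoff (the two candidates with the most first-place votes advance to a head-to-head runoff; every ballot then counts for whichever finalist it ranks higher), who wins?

Round 1 first-place votes: Ivy 6, Rosa 12, Carla 6, Sam 9, Liam 7. Rosa and Sam advance.
Runoff: Rosa is ranked above Sam on 12 ballots, Sam above Rosa on 28.

Sam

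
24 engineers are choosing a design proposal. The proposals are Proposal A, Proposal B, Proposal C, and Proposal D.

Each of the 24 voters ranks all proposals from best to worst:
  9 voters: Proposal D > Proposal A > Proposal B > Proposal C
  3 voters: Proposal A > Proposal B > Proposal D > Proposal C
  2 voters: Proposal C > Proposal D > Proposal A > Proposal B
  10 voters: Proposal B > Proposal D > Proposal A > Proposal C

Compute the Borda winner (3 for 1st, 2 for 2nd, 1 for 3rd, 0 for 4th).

Proposal A: 9×2 + 3×3 + 2×1 + 10×1 = 39
Proposal B: 9×1 + 3×2 + 2×0 + 10×3 = 45
Proposal C: 9×0 + 3×0 + 2×3 + 10×0 = 6
Proposal D: 9×3 + 3×1 + 2×2 + 10×2 = 54

Proposal D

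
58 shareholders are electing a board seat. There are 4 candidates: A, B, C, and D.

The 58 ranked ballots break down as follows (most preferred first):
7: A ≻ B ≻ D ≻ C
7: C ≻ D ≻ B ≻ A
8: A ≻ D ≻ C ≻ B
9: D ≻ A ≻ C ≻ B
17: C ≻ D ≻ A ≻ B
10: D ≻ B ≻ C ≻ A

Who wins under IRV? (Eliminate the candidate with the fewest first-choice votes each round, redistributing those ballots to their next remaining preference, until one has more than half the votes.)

Round 1: A 15, B 0, C 24, D 19. B eliminated.
Round 2: A 15, C 24, D 19. A eliminated.
Round 3: C 24, D 34. D has a majority (≥30).

D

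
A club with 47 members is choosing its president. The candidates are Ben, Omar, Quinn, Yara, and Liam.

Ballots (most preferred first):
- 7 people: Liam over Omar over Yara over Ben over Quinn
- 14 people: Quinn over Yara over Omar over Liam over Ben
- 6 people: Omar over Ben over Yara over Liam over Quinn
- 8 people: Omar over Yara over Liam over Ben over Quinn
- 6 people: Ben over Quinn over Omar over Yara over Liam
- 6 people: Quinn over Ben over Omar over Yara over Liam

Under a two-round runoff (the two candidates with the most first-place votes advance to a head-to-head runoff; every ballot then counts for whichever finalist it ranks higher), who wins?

Round 1 first-place votes: Ben 6, Omar 14, Quinn 20, Yara 0, Liam 7. Quinn and Omar advance.
Runoff: Quinn is ranked above Omar on 26 ballots, Omar above Quinn on 21.

Quinn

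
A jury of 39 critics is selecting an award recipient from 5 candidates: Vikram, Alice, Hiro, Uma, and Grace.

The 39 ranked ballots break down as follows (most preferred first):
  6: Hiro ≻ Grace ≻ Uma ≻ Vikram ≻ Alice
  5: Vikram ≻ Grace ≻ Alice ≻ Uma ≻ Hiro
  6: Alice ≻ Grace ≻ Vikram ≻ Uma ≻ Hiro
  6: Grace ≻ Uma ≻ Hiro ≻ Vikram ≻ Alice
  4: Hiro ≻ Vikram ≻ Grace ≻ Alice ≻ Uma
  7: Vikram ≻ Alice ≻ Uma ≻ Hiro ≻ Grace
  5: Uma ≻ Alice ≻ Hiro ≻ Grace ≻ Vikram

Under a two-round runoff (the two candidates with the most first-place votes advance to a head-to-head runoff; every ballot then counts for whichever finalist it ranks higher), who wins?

Hiro

Round 1 first-place votes: Vikram 12, Alice 6, Hiro 10, Uma 5, Grace 6. Vikram and Hiro advance.
Runoff: Vikram is ranked above Hiro on 18 ballots, Hiro above Vikram on 21.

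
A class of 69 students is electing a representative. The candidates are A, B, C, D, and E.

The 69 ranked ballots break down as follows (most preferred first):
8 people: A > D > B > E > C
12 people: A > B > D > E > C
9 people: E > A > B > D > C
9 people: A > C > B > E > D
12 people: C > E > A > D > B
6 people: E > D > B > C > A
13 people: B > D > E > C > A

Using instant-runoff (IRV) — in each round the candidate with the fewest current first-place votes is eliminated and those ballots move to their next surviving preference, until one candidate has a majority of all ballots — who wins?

Round 1: A 29, B 13, C 12, D 0, E 15. D eliminated.
Round 2: A 29, B 13, C 12, E 15. C eliminated.
Round 3: A 29, B 13, E 27. B eliminated.
Round 4: A 29, E 40. E has a majority (≥35).

E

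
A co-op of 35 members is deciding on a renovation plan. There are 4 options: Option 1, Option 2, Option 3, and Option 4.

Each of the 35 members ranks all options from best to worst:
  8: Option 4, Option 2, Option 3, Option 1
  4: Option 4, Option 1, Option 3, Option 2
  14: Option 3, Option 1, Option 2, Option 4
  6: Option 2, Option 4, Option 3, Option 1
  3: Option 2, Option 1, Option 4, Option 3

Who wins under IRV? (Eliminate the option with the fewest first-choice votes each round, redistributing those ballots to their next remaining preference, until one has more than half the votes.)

Option 4

Round 1: Option 1 0, Option 2 9, Option 3 14, Option 4 12. Option 1 eliminated.
Round 2: Option 2 9, Option 3 14, Option 4 12. Option 2 eliminated.
Round 3: Option 3 14, Option 4 21. Option 4 has a majority (≥18).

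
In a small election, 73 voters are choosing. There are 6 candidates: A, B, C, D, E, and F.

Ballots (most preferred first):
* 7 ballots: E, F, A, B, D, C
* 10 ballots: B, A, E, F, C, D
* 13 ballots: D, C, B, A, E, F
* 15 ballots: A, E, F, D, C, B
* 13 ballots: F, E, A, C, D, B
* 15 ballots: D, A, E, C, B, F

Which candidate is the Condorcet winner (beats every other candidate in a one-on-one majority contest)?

A

A vs B: 50–23
A vs C: 60–13
A vs D: 45–28
A vs E: 53–20
A vs F: 53–20
A beats every other candidate.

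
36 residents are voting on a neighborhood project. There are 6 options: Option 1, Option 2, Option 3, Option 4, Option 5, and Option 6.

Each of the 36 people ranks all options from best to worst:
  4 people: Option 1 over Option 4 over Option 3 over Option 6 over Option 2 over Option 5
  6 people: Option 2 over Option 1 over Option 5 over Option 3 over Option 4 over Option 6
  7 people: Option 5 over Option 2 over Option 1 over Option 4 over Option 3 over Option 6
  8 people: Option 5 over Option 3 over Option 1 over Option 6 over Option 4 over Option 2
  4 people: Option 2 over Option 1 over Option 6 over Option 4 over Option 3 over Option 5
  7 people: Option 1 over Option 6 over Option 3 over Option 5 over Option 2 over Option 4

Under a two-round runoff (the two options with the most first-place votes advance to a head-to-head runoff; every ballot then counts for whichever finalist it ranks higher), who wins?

Option 1

Round 1 first-place votes: Option 1 11, Option 2 10, Option 3 0, Option 4 0, Option 5 15, Option 6 0. Option 5 and Option 1 advance.
Runoff: Option 5 is ranked above Option 1 on 15 ballots, Option 1 above Option 5 on 21.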